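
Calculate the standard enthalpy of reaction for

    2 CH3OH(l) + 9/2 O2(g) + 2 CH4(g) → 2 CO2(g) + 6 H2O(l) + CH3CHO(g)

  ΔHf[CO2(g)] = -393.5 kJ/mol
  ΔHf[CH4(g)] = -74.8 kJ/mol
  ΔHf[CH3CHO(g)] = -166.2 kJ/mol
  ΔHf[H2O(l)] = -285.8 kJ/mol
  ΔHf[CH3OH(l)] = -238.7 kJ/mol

ΔHrxn = -2041.0 kJ/mol

ΔH°rxn = Σ nΔHf°(products) − Σ nΔHf°(reactants).
Products: 2·(-393.5) + 6·(-285.8) + 1·(-166.2) = -2668.0
Reactants: 2·(-238.7) + 9/2·(+0.0) + 2·(-74.8) = -627.0
ΔHrxn = (-2668.0) − (-627.0) = -2041.0 kJ/mol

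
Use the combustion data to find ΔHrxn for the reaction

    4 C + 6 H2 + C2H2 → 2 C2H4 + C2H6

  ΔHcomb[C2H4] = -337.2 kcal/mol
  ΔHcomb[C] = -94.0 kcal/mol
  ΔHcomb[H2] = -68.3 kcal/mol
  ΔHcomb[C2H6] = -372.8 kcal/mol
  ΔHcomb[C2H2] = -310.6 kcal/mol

With combustion enthalpies, reactants minus products:
= [4·(-94.0) + 6·(-68.3) + 1·(-310.6)] − [2·(-337.2) + 1·(-372.8)]
= -49.2 kcal/mol

ΔHrxn = -49.2 kcal/mol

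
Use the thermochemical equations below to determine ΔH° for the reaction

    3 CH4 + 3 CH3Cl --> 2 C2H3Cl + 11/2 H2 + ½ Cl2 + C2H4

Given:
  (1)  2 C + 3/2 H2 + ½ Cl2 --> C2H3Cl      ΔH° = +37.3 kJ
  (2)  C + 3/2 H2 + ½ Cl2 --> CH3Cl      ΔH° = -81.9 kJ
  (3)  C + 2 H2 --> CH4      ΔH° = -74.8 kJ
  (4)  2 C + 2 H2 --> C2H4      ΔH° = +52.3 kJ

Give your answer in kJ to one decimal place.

(1) × 2: (2)·(+37.3) = +74.6 kJ
(2) reversed and × 3: (-3)·(-81.9) = +245.7 kJ
(3) reversed and × 3: (-3)·(-74.8) = +224.4 kJ
(4) as written: +52.3 kJ
Summing the manipulated equations, ΔH° = (2)·(+37.3) + (-3)·(-81.9) + (-3)·(-74.8) + (1)·(+52.3) = 597.0 kJ

ΔH° = 597.0 kJ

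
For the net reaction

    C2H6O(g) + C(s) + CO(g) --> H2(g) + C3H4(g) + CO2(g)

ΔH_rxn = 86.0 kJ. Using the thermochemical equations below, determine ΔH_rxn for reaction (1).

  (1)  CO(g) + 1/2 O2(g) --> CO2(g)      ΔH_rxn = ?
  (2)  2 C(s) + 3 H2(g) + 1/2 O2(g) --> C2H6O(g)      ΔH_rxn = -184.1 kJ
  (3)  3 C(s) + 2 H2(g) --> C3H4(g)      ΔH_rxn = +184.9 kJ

ΔH_rxn = -283.0 kJ

(1) as written (CO(g) already on the reactant side): contributes x
(2) reversed (C2H6O(g) must end up as a reactant): +184.1 kJ
(3) as written (C3H4(g) already on the product side): +184.9 kJ
+86.0 = (+184.1) + (+184.9) + x
x = (+86.0 − (+369.0)) / (1) = -283.0 kJ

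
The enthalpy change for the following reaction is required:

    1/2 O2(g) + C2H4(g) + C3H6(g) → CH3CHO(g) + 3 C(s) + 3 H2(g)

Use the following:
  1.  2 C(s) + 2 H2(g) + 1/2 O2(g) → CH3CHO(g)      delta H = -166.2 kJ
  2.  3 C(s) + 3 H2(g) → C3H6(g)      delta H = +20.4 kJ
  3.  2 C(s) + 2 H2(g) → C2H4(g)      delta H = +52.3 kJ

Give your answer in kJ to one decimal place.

eq. 1 as written: -166.2 kJ
eq. 2 reversed: -20.4 kJ
eq. 3 reversed: -52.3 kJ
Combining the equations, delta H = (-166.2) + (-20.4) + (-52.3) = -238.9 kJ

delta H = -238.9 kJ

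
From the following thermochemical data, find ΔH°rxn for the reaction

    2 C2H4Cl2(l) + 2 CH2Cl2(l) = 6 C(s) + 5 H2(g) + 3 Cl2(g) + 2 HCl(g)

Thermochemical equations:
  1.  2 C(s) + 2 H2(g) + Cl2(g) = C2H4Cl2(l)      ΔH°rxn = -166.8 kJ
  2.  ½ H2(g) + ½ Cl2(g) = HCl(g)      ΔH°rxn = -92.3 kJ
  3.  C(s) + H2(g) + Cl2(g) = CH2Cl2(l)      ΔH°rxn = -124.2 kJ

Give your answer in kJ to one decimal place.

ΔH°rxn = 397.4 kJ

eq. 1 reversed and × 2 (reverse to put C2H4Cl2(l) on the reactant side; scale by 2 for the 2 C2H4Cl2(l)): (-2)·(-166.8) = +333.6 kJ
eq. 2 × 2 (scale by 2 for the 2 HCl(g)): (2)·(-92.3) = -184.6 kJ
eq. 3 reversed and × 2 (reverse to put CH2Cl2(l) on the reactant side; scale by 2 for the 2 CH2Cl2(l)): (-2)·(-124.2) = +248.4 kJ
Combining the equations, ΔH°rxn = (-2)·(-166.8) + (2)·(-92.3) + (-2)·(-124.2) = 397.4 kJ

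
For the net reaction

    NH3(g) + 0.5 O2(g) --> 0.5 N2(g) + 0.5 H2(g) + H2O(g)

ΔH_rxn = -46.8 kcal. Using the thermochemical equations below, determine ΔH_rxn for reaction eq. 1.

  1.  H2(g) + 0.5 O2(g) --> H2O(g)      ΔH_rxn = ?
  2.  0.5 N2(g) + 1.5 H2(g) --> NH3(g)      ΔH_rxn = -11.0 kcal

ΔH_rxn = -57.8 kcal

eq. 1 as written: contributes x
eq. 2 reversed: +11.0 kcal
-46.8 = (+11.0) + x
x = (-46.8 − (+11.0)) / (1) = -57.8 kcal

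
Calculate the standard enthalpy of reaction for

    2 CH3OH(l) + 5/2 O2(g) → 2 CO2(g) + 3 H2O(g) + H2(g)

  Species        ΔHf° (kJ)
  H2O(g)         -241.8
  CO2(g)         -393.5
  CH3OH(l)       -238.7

Products: 2·(-393.5) + 3·(-241.8) + 1·(+0.0) = -1512.4
Reactants: 2·(-238.7) + 5/2·(+0.0) = -477.4
ΔH_rxn = (-1512.4) − (-477.4) = -1035.0 kJ

ΔH_rxn = -1035.0 kJ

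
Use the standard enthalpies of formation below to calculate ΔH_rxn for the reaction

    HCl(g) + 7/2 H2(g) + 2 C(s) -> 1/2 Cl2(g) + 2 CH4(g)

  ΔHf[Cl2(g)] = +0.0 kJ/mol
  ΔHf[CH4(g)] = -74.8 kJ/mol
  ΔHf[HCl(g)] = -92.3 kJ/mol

ΔH_rxn = -57.3 kJ/mol

Products: 1/2·(+0.0) + 2·(-74.8) = -149.6
Reactants: 1·(-92.3) + 7/2·(+0.0) + 2·(+0.0) = -92.3
ΔH_rxn = (-149.6) − (-92.3) = -57.3 kJ/mol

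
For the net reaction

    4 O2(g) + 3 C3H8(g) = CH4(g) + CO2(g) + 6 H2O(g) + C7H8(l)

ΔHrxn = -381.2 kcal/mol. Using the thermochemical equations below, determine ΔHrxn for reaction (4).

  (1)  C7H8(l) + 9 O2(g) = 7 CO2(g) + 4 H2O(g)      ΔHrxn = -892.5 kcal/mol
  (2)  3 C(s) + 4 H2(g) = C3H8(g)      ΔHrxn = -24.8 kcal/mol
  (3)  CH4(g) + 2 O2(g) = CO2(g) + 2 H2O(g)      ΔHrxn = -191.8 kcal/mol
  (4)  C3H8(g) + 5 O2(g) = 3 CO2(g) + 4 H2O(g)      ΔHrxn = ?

(1) reversed: +892.5 kcal/mol
(2): not needed.
(3) reversed: +191.8 kcal/mol
(4) × 3: contributes 3·x
-381.2 = (+892.5) + (+191.8) + 3·x
x = (-381.2 − (+1084.3)) / (3) = -488.5 kcal/mol

ΔHrxn = -488.5 kcal/mol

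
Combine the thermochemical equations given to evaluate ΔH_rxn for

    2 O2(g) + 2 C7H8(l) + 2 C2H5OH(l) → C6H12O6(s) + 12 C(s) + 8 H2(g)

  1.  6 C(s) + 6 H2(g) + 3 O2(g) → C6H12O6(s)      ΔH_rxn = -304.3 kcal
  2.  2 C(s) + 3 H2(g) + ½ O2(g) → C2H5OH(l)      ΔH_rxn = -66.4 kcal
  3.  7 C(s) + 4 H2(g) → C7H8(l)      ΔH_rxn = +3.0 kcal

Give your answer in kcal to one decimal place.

eq. 1 as written: -304.3 kcal
eq. 2 reversed and × 2: (-2)·(-66.4) = +132.8 kcal
eq. 3 reversed and × 2: (-2)·(+3.0) = -6.0 kcal
Combining the equations, ΔH_rxn = (1)·(-304.3) + (-2)·(-66.4) + (-2)·(+3.0) = -177.5 kcal

ΔH_rxn = -177.5 kcal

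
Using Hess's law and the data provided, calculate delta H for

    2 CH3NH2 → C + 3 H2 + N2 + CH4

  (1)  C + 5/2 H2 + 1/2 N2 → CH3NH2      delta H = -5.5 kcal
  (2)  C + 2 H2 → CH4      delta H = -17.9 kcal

(1) reversed and × 2: (-2)·(-5.5) = +11.0 kcal
(2) as written: -17.9 kcal
Summing the manipulated equations, delta H = (-2)·(-5.5) + (1)·(-17.9) = -6.9 kcal

delta H = -6.9 kcal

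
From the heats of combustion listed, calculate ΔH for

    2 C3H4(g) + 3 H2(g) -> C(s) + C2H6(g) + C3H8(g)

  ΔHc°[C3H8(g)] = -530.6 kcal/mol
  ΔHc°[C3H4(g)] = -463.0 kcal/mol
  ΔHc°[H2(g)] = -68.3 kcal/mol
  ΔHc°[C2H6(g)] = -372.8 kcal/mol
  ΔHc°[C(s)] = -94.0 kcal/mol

With combustion enthalpies, reactants minus products:
= [2·(-463.0) + 3·(-68.3)] − [1·(-94.0) + 1·(-372.8) + 1·(-530.6)]
= -133.5 kcal/mol

ΔH = -133.5 kcal/mol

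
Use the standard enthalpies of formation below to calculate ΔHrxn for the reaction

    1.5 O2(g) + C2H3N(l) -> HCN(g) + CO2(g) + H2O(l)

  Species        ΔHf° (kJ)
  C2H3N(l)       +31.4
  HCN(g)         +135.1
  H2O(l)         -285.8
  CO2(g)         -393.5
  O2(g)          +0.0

Products: 1·(+135.1) + 1·(-393.5) + 1·(-285.8) = -544.2
Reactants: 3/2·(+0.0) + 1·(+31.4) = +31.4
ΔHrxn = (-544.2) − (+31.4) = -575.6 kJ

ΔHrxn = -575.6 kJ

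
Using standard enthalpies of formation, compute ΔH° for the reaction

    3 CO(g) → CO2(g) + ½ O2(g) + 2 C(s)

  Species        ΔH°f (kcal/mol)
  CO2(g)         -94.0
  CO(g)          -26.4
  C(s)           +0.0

ΔH°rxn = Σ nΔHf°(products) − Σ nΔHf°(reactants).
Products: 1·(-94.0) + 1/2·(+0.0) + 2·(+0.0) = -94.0
Reactants: 3·(-26.4) = -79.2
ΔH° = (-94.0) − (-79.2) = -14.8 kcal/mol

ΔH° = -14.8 kcal/mol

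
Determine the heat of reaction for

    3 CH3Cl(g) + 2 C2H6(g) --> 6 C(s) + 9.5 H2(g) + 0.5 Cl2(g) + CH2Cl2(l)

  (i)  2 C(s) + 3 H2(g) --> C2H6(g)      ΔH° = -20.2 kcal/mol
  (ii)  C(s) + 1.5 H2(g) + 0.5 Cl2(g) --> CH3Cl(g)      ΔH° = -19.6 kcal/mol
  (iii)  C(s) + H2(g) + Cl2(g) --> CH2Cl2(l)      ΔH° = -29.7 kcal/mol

(i) reversed and × 2 (reverse to put C2H6(g) on the reactant side; ×2 to match 2 C2H6(g) in the target): (-2)·(-20.2) = +40.4 kcal/mol
(ii) reversed and × 3 (CH3Cl(g) must end up as a reactant; ×3 to match 3 CH3Cl(g) in the target): (-3)·(-19.6) = +58.8 kcal/mol
(iii) as written (CH2Cl2(l) already on the product side): -29.7 kcal/mol
ΔH° = (-2)·(-20.2) + (-3)·(-19.6) + (1)·(-29.7) = 69.5 kcal/mol

ΔH° = 69.5 kcal/mol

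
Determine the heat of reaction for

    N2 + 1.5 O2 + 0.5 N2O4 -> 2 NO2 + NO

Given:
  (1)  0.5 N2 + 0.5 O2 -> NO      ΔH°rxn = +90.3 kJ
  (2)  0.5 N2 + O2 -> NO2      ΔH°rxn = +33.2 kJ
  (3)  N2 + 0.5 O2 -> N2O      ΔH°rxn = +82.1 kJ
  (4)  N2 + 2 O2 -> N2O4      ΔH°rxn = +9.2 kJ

(1) as written: +90.3 kJ
(2) × 2: (2)·(+33.2) = +66.4 kJ
(3): not needed.
(4) reversed and × 1/2: (-1/2)·(+9.2) = -4.6 kJ
Combining the equations, ΔH°rxn = (1)·(+90.3) + (2)·(+33.2) + (-1/2)·(+9.2) = 152.1 kJ

ΔH°rxn = 152.1 kJ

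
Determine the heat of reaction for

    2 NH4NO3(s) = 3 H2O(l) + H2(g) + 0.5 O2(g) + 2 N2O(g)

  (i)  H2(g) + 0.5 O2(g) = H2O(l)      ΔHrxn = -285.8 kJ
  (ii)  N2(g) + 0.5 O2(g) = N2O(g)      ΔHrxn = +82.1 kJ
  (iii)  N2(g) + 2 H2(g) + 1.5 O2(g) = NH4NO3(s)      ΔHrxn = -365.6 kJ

(i) × 3: (3)·(-285.8) = -857.4 kJ
(ii) × 2: (2)·(+82.1) = +164.2 kJ
(iii) reversed and × 2: (-2)·(-365.6) = +731.2 kJ
Combining the equations, ΔHrxn = (-857.4) + (+164.2) + (+731.2) = 38.0 kJ

ΔHrxn = 38.0 kJ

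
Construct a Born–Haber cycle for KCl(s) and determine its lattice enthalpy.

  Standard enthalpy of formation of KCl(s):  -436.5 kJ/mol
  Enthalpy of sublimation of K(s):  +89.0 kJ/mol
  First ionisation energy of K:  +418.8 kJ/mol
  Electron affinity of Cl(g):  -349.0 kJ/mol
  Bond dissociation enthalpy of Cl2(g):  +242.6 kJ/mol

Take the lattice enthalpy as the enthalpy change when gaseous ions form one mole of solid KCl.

ΔHf° = 1·ΔHsub + 1·(ΣIE) + 1/2·D(Cl2) + 1·EA + U
-436.5 = 1·(+89.0) + 1·(+418.8) + 1/2·(+242.6) + 1·(-349.0) + U
U = -436.5 − (+280.1) = -716.6 kJ/mol

U = -716.6 kJ/mol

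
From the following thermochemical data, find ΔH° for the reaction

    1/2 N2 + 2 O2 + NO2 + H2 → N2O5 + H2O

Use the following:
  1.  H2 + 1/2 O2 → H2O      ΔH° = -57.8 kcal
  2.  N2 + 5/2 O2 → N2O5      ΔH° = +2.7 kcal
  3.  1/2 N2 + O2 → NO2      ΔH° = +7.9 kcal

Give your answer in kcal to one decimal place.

ΔH° = -63.0 kcal

eq. 1 as written: -57.8 kcal
eq. 2 as written: +2.7 kcal
eq. 3 reversed: -7.9 kcal
ΔH° = (1)·(-57.8) + (1)·(+2.7) + (-1)·(+7.9) = -63.0 kcal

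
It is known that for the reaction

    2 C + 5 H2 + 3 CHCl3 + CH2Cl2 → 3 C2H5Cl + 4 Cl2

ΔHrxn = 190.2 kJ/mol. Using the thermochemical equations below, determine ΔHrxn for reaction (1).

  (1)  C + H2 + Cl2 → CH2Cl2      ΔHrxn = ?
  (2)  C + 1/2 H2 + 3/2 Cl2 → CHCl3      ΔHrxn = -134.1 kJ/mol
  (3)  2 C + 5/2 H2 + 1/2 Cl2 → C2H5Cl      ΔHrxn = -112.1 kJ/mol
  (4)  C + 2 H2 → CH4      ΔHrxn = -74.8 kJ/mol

ΔHrxn = -124.2 kJ/mol

(1) reversed: contributes −x
(2) reversed and × 3: (-3)·(-134.1) = +402.3 kJ/mol
(3) × 3: (3)·(-112.1) = -336.3 kJ/mol
(4): not needed.
+190.2 = (+402.3) + (-336.3) − x
x = (+190.2 − (+66.0)) / (-1) = -124.2 kJ/mol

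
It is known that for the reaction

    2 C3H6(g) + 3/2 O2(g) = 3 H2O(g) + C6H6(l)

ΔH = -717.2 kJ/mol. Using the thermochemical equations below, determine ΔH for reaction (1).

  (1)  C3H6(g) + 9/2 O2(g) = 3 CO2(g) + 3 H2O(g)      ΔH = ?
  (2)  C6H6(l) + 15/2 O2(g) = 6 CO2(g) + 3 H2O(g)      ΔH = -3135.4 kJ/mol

(1) × 2 (scale by 2 for the 2 C3H6(g)): contributes 2·x
(2) reversed (C6H6(l) must end up as a product): +3135.4 kJ/mol
-717.2 = (+3135.4) + 2·x
x = (-717.2 − (+3135.4)) / (2) = -1926.3 kJ/mol

ΔH = -1926.3 kJ/mol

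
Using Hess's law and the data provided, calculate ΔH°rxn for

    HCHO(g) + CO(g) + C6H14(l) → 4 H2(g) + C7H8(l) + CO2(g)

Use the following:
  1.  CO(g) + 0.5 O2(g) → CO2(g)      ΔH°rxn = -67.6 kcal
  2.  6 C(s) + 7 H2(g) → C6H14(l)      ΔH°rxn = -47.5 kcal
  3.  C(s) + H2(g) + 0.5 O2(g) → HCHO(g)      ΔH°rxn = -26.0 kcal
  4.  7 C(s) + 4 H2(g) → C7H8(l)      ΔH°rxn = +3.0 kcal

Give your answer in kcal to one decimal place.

eq. 1 as written (CO(g) already on the reactant side): -67.6 kcal
eq. 2 reversed (reverse to put C6H14(l) on the reactant side): +47.5 kcal
eq. 3 reversed (reverse to put HCHO(g) on the reactant side): +26.0 kcal
eq. 4 as written (C7H8(l) already on the product side): +3.0 kcal
Since enthalpy is a state function, ΔH°rxn = (-67.6) + (+47.5) + (+26.0) + (+3.0) = 8.9 kcal

ΔH°rxn = 8.9 kcal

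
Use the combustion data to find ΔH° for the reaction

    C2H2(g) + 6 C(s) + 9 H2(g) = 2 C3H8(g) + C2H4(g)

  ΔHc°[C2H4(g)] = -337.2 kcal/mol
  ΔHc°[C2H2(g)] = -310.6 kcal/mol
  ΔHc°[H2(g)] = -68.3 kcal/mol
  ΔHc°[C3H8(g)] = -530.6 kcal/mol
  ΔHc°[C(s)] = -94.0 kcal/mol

With combustion enthalpies, reactants minus products:
= [1·(-310.6) + 6·(-94.0) + 9·(-68.3)] − [2·(-530.6) + 1·(-337.2)]
= -90.9 kcal/mol

ΔH° = -90.9 kcal/mol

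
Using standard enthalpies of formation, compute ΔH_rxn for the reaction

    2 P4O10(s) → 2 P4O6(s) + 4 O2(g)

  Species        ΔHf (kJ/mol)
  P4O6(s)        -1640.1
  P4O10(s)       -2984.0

ΔH_rxn = 2687.8 kJ/mol

Products: 2·(-1640.1) + 4·(+0.0) = -3280.2
Reactants: 2·(-2984.0) = -5968.0
ΔH_rxn = (-3280.2) − (-5968.0) = 2687.8 kJ/mol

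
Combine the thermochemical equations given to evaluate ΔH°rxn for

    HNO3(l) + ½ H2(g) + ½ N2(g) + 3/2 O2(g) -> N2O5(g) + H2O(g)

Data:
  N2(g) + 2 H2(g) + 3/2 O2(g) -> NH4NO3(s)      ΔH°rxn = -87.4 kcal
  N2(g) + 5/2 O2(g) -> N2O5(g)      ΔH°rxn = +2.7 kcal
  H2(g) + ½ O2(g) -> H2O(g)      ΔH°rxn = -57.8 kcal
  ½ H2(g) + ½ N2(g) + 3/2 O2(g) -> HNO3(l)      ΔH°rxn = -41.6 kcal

equation 1: not needed.
equation 2 as written: +2.7 kcal
equation 3 as written: -57.8 kcal
equation 4 reversed: +41.6 kcal
ΔH°rxn = (1)·(+2.7) + (1)·(-57.8) + (-1)·(-41.6) = -13.5 kcal

ΔH°rxn = -13.5 kcal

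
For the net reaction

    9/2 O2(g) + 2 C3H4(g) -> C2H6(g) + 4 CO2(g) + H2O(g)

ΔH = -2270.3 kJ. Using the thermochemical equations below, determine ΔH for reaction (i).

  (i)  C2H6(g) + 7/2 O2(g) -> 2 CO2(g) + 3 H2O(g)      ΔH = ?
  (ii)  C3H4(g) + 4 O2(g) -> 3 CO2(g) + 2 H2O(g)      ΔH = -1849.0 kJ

ΔH = -1427.7 kJ

(i) reversed (reverse to put C2H6(g) on the product side): contributes −x
(ii) × 2 (scale by 2 for the 2 C3H4(g)): (2)·(-1849.0) = -3698.0 kJ
-2270.3 = (-3698.0) − x
x = (-2270.3 − (-3698.0)) / (-1) = -1427.7 kJ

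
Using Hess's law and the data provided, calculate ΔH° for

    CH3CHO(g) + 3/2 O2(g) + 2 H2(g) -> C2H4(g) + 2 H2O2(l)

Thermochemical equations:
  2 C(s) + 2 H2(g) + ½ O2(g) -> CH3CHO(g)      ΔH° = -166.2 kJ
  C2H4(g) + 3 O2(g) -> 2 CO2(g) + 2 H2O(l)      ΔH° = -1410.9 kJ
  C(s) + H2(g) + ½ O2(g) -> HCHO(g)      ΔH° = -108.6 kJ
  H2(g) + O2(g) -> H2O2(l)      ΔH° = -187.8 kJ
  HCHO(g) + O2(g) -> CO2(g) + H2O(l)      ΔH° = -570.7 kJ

ΔH° = -157.1 kJ

equation 1 reversed (reverse to put CH3CHO(g) on the reactant side): +166.2 kJ
equation 2 reversed (reverse to put C2H4(g) on the product side): +1410.9 kJ
equation 3 × 2: (2)·(-108.6) = -217.2 kJ
equation 4 × 2 (scale by 2 for the 2 H2O2(l)): (2)·(-187.8) = -375.6 kJ
equation 5 × 2: (2)·(-570.7) = -1141.4 kJ
Combining the equations, ΔH° = (+166.2) + (+1410.9) + (-217.2) + (-375.6) + (-1141.4) = -157.1 kJ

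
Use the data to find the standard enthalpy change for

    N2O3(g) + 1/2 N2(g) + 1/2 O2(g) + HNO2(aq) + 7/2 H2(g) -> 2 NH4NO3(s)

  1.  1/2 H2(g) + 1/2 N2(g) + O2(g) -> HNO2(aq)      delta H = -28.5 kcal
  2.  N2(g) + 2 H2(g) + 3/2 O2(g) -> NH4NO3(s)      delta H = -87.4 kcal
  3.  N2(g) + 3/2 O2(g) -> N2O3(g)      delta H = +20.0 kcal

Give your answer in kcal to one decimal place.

eq. 1 reversed: +28.5 kcal
eq. 2 × 2: (2)·(-87.4) = -174.8 kcal
eq. 3 reversed: -20.0 kcal
Combining the equations, delta H = (-1)·(-28.5) + (2)·(-87.4) + (-1)·(+20.0) = -166.3 kcal

delta H = -166.3 kcal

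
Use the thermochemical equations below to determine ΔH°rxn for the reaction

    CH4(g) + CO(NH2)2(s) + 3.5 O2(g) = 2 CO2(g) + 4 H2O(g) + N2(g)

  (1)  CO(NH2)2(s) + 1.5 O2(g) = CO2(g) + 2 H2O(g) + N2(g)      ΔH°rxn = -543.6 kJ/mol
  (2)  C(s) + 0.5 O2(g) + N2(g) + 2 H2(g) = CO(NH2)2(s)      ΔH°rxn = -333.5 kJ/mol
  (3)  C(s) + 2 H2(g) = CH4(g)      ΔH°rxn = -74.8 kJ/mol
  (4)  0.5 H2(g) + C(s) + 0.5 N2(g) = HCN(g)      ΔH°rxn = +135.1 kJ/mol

(1) × 2: (2)·(-543.6) = -1087.2 kJ/mol
(2) as written: -333.5 kJ/mol
(3) reversed: +74.8 kJ/mol
(4): not needed.
By Hess's law, ΔH°rxn = (2)·(-543.6) + (1)·(-333.5) + (-1)·(-74.8) = -1345.9 kJ/mol

ΔH°rxn = -1345.9 kJ/mol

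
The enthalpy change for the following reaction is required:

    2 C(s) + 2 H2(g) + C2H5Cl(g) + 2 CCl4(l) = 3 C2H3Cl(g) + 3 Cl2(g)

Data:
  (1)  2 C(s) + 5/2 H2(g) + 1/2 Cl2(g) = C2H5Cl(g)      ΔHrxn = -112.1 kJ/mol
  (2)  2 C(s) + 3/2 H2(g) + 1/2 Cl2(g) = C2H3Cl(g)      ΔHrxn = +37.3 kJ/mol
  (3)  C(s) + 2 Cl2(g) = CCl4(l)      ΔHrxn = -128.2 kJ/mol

ΔHrxn = 480.4 kJ/mol

(1) reversed: +112.1 kJ/mol
(2) × 3: (3)·(+37.3) = +111.9 kJ/mol
(3) reversed and × 2: (-2)·(-128.2) = +256.4 kJ/mol
ΔHrxn = (-1)·(-112.1) + (3)·(+37.3) + (-2)·(-128.2) = 480.4 kJ/mol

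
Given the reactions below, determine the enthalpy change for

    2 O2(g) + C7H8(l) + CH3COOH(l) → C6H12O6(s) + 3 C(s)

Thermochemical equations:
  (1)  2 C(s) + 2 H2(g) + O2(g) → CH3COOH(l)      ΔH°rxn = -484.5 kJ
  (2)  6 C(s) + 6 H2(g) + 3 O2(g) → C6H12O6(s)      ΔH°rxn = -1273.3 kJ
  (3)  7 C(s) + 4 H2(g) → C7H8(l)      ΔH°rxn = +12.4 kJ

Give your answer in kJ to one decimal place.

ΔH°rxn = -801.2 kJ

(1) reversed (CH3COOH(l) must end up as a reactant): +484.5 kJ
(2) as written (C6H12O6(s) already on the product side): -1273.3 kJ
(3) reversed (reverse to put C7H8(l) on the reactant side): -12.4 kJ
ΔH°rxn = (-1)·(-484.5) + (1)·(-1273.3) + (-1)·(+12.4) = -801.2 kJ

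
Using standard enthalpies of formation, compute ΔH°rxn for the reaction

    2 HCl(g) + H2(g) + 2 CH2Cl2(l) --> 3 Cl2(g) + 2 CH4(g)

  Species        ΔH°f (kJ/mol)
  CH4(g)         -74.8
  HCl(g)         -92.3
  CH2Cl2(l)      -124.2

ΔH°rxn = 283.4 kJ/mol

Products: 3·(+0.0) + 2·(-74.8) = -149.6
Reactants: 2·(-92.3) + 1·(+0.0) + 2·(-124.2) = -433.0
ΔH°rxn = (-149.6) − (-433.0) = 283.4 kJ/mol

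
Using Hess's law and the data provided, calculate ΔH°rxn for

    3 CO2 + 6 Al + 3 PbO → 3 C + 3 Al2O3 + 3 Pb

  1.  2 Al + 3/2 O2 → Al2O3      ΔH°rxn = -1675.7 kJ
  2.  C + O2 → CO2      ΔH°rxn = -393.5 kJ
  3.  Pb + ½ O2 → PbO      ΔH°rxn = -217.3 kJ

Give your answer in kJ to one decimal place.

eq. 1 × 3: (3)·(-1675.7) = -5027.1 kJ
eq. 2 reversed and × 3: (-3)·(-393.5) = +1180.5 kJ
eq. 3 reversed and × 3: (-3)·(-217.3) = +651.9 kJ
ΔH°rxn = (3)·(-1675.7) + (-3)·(-393.5) + (-3)·(-217.3) = -3194.7 kJ

ΔH°rxn = -3194.7 kJ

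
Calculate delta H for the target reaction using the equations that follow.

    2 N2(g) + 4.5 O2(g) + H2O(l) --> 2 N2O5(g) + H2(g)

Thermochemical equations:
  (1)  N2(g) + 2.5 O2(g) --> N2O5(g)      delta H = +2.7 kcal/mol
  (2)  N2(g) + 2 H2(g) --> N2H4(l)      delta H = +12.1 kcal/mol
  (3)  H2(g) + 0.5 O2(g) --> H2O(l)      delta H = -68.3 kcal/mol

delta H = 73.7 kcal/mol

(1) × 2 (scale by 2 for the 2 N2O5(g)): (2)·(+2.7) = +5.4 kcal/mol
(2): not needed (N2H4(l) appears nowhere else).
(3) reversed (reverse to put H2O(l) on the reactant side): +68.3 kcal/mol
Since enthalpy is a state function, delta H = (2)·(+2.7) + (-1)·(-68.3) = 73.7 kcal/mol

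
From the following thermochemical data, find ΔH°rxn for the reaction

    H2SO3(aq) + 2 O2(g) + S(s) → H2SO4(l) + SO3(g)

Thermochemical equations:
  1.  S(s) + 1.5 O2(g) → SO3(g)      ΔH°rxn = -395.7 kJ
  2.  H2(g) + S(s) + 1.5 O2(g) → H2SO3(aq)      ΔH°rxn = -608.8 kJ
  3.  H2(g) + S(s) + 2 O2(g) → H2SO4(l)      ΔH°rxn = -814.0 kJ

ΔH°rxn = -600.9 kJ

eq. 1 as written: -395.7 kJ
eq. 2 reversed: +608.8 kJ
eq. 3 as written: -814.0 kJ
Since enthalpy is a state function, ΔH°rxn = (-395.7) + (+608.8) + (-814.0) = -600.9 kJ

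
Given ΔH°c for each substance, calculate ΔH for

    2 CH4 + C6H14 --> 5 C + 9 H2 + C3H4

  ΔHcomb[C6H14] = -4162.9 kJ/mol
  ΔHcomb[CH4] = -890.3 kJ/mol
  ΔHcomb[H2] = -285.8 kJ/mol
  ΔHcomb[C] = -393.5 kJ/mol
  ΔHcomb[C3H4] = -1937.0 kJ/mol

Using ΔH = Σ nΔHc°(reactants) − Σ nΔHc°(products):
= [2·(-890.3) + 1·(-4162.9)] − [5·(-393.5) + 9·(-285.8) + 1·(-1937.0)]
= 533.2 kJ/mol

ΔH = 533.2 kJ/mol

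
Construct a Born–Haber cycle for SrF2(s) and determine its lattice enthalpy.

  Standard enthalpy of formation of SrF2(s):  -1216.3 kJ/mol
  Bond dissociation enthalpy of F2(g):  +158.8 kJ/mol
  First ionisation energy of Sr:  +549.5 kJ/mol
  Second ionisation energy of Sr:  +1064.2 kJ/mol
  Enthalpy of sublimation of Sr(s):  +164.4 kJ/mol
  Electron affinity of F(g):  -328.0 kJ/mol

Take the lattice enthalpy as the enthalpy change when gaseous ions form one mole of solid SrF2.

U = -2497.2 kJ/mol

ΔHf° = 1·ΔHsub + 1·(ΣIE) + 1·D(F2) + 2·EA + U
-1216.3 = 1·(+164.4) + 1·(+1613.7) + 1·(+158.8) + 2·(-328.0) + U
U = -1216.3 − (+1280.9) = -2497.2 kJ/mol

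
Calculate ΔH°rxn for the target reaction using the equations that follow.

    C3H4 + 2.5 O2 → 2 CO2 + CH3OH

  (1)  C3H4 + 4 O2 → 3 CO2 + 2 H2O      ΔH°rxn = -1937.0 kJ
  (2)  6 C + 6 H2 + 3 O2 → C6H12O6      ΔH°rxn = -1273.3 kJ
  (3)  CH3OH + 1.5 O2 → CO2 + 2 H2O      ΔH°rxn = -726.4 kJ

ΔH°rxn = -1210.6 kJ

(1) as written (C3H4 already on the reactant side): -1937.0 kJ
(2): not needed (H2 appears nowhere else).
(3) reversed (reverse to put CH3OH on the product side): +726.4 kJ
By Hess's law, ΔH°rxn = (1)·(-1937.0) + (-1)·(-726.4) = -1210.6 kJ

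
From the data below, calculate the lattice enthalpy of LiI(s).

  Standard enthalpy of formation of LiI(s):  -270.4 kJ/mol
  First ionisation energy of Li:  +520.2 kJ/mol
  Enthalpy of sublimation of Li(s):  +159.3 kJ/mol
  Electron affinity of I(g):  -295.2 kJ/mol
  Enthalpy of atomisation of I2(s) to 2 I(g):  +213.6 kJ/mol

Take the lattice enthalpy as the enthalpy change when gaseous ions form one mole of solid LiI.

ΔHf° = 1·ΔHsub + 1·(ΣIE) + 1/2·D(I2) + 1·EA + U
-270.4 = 1·(+159.3) + 1·(+520.2) + 1/2·(+213.6) + 1·(-295.2) + U
U = -270.4 − (+491.1) = -761.5 kJ/mol

U = -761.5 kJ/mol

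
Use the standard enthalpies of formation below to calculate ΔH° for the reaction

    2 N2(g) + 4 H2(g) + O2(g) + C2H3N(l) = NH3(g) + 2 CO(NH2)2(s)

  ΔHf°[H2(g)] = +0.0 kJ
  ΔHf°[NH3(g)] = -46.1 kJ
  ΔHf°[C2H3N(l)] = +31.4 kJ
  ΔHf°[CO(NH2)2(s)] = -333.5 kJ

ΔH°rxn = Σ nΔHf°(products) − Σ nΔHf°(reactants).
Products: 1·(-46.1) + 2·(-333.5) = -713.1
Reactants: 2·(+0.0) + 4·(+0.0) + 1·(+0.0) + 1·(+31.4) = +31.4
ΔH° = (-713.1) − (+31.4) = -744.5 kJ

ΔH° = -744.5 kJ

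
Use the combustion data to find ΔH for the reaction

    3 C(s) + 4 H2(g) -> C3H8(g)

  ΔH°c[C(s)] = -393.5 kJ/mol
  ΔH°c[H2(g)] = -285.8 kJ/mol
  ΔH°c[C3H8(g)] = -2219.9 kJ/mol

ΔH = -103.8 kJ/mol

With combustion enthalpies, reactants minus products:
= [3·(-393.5) + 4·(-285.8)] − [1·(-2219.9)]
= -103.8 kJ/mol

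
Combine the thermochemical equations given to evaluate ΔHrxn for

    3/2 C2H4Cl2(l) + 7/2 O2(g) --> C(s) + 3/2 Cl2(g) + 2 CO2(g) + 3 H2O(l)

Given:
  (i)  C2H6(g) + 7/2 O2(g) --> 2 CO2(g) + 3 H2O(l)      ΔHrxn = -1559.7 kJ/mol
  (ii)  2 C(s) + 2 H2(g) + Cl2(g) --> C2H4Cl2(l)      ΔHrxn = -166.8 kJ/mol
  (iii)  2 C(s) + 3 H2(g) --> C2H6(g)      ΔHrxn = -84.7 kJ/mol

ΔHrxn = -1394.2 kJ/mol

(i) as written (CO2(g) already on the product side): -1559.7 kJ/mol
(ii) reversed and × 3/2 (reverse to put C2H4Cl2(l) on the reactant side; ×3/2 to match 3/2 C2H4Cl2(l) in the target): (-3/2)·(-166.8) = +250.2 kJ/mol
(iii) as written: -84.7 kJ/mol
ΔHrxn = (1)·(-1559.7) + (-3/2)·(-166.8) + (1)·(-84.7) = -1394.2 kJ/mol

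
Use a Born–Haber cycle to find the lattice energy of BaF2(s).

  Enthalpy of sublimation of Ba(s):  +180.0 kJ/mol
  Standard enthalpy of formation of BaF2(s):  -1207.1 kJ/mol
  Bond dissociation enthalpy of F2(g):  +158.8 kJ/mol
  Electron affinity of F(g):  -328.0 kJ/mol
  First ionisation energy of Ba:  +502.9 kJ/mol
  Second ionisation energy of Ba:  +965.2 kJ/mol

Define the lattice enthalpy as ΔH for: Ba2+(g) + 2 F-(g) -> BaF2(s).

U = -2358.0 kJ/mol

ΔHf° = 1·ΔHsub + 1·(ΣIE) + 1·D(F2) + 2·EA + U
-1207.1 = 1·(+180.0) + 1·(+1468.1) + 1·(+158.8) + 2·(-328.0) + U
U = -1207.1 − (+1150.9) = -2358.0 kJ/mol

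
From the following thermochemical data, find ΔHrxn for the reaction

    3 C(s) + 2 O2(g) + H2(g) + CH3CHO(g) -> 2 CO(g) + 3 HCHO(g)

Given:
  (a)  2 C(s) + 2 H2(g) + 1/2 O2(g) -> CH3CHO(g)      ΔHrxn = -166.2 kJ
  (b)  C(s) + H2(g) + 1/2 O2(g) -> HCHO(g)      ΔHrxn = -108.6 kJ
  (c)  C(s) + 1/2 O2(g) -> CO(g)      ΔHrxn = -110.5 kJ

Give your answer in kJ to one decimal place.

(a) reversed (reverse to put CH3CHO(g) on the reactant side): +166.2 kJ
(b) × 3 (×3 to match 3 HCHO(g) in the target): (3)·(-108.6) = -325.8 kJ
(c) × 2 (scale by 2 for the 2 CO(g)): (2)·(-110.5) = -221.0 kJ
Combining the equations, ΔHrxn = (+166.2) + (-325.8) + (-221.0) = -380.6 kJ

ΔHrxn = -380.6 kJ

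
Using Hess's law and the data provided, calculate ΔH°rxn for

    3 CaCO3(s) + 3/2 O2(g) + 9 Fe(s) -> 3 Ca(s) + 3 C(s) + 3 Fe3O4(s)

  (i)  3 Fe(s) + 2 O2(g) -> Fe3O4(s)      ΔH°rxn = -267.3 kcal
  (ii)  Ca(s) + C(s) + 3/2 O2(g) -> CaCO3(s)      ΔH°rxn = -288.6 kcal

(i) × 3: (3)·(-267.3) = -801.9 kcal
(ii) reversed and × 3: (-3)·(-288.6) = +865.8 kcal
ΔH°rxn = (-801.9) + (+865.8) = 63.9 kcal

ΔH°rxn = 63.9 kcal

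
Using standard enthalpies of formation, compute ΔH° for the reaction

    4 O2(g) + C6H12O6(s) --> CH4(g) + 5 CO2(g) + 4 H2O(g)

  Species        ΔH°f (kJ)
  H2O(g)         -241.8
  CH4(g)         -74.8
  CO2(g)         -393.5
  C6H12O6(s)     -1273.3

Products: 1·(-74.8) + 5·(-393.5) + 4·(-241.8) = -3009.5
Reactants: 4·(+0.0) + 1·(-1273.3) = -1273.3
ΔH° = (-3009.5) − (-1273.3) = -1736.2 kJ

ΔH° = -1736.2 kJ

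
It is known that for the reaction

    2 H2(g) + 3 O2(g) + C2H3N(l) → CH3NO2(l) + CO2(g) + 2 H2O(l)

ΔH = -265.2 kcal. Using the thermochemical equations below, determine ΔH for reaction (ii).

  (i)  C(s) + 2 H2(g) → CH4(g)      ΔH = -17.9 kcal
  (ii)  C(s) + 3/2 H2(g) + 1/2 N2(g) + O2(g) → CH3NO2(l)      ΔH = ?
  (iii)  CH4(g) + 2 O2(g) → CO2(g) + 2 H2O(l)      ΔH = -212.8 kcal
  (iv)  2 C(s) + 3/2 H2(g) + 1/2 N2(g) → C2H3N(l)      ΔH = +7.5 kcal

(i) as written: -17.9 kcal
(ii) as written: contributes x
(iii) as written: -212.8 kcal
(iv) reversed: -7.5 kcal
-265.2 = (-17.9) + (-212.8) + (-7.5) + x
x = (-265.2 − (-238.2)) / (1) = -27.0 kcal

ΔH = -27.0 kcal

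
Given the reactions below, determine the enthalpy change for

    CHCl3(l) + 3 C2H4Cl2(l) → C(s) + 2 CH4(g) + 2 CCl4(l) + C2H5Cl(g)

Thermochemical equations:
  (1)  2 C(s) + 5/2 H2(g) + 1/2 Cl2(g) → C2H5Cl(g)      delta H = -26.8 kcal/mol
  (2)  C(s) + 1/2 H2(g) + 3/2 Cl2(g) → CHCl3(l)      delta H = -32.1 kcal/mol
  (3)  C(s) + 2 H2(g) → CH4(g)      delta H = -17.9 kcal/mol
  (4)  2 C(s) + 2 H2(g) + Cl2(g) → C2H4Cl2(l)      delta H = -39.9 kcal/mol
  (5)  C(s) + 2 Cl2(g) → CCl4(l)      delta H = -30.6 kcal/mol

(1) as written (C2H5Cl(g) already on the product side): -26.8 kcal/mol
(2) reversed (CHCl3(l) must end up as a reactant): +32.1 kcal/mol
(3) × 2 (scale by 2 for the 2 CH4(g)): (2)·(-17.9) = -35.8 kcal/mol
(4) reversed and × 3 (reverse to put C2H4Cl2(l) on the reactant side; ×3 to match 3 C2H4Cl2(l) in the target): (-3)·(-39.9) = +119.7 kcal/mol
(5) × 2 (×2 to match 2 CCl4(l) in the target): (2)·(-30.6) = -61.2 kcal/mol
delta H = (-26.8) + (+32.1) + (-35.8) + (+119.7) + (-61.2) = 28.0 kcal/mol

delta H = 28.0 kcal/mol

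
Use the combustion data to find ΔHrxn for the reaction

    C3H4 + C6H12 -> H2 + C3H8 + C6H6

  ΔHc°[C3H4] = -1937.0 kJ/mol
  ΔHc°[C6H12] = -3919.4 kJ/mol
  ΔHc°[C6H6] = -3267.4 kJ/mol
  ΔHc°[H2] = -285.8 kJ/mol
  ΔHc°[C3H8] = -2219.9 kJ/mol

ΔHrxn = -83.3 kJ/mol

With combustion enthalpies, reactants minus products:
= [1·(-1937.0) + 1·(-3919.4)] − [1·(-285.8) + 1·(-2219.9) + 1·(-3267.4)]
= -83.3 kJ/mol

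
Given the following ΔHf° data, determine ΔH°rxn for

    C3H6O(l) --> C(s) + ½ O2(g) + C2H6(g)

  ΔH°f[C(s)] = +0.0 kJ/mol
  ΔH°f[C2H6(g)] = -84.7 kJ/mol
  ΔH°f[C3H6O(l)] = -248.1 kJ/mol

ΔH°rxn = 163.4 kJ/mol

Products: 1·(+0.0) + 1/2·(+0.0) + 1·(-84.7) = -84.7
Reactants: 1·(-248.1) = -248.1
ΔH°rxn = (-84.7) − (-248.1) = 163.4 kJ/mol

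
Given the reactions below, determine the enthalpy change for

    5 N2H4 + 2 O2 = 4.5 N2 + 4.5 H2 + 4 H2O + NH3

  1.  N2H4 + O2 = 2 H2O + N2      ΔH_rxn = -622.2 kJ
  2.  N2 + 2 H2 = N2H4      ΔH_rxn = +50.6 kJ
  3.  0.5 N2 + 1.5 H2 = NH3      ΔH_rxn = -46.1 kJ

ΔH_rxn = -1442.3 kJ

eq. 1 × 2: (2)·(-622.2) = -1244.4 kJ
eq. 2 reversed and × 3: (-3)·(+50.6) = -151.8 kJ
eq. 3 as written: -46.1 kJ
Summing the manipulated equations, ΔH_rxn = (-1244.4) + (-151.8) + (-46.1) = -1442.3 kJ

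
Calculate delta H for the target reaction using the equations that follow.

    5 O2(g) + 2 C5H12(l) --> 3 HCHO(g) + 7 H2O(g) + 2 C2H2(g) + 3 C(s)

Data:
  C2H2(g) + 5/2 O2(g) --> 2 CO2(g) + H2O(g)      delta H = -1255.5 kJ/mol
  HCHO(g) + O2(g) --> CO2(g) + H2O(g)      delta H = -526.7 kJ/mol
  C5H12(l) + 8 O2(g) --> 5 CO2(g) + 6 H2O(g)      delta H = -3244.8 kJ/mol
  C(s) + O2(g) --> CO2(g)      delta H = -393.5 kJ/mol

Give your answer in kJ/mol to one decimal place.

delta H = -1218.0 kJ/mol

equation 1 reversed and × 2: (-2)·(-1255.5) = +2511.0 kJ/mol
equation 2 reversed and × 3: (-3)·(-526.7) = +1580.1 kJ/mol
equation 3 × 2: (2)·(-3244.8) = -6489.6 kJ/mol
equation 4 reversed and × 3: (-3)·(-393.5) = +1180.5 kJ/mol
delta H = (+2511.0) + (+1580.1) + (-6489.6) + (+1180.5) = -1218.0 kJ/mol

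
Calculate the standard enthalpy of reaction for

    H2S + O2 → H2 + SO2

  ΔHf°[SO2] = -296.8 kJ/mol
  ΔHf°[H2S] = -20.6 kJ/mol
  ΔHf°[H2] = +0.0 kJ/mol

ΔH°rxn = Σ nΔHf°(products) − Σ nΔHf°(reactants).
Products: 1·(+0.0) + 1·(-296.8) = -296.8
Reactants: 1·(-20.6) + 1·(+0.0) = -20.6
ΔH_rxn = (-296.8) − (-20.6) = -276.2 kJ/mol

ΔH_rxn = -276.2 kJ/mol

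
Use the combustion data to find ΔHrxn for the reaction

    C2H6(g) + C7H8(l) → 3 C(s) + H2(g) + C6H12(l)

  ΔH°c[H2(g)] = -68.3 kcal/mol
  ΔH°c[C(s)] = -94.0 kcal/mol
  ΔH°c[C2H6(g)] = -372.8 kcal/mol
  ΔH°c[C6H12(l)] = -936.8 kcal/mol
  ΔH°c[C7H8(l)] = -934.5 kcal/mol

Using ΔH = Σ nΔHc°(reactants) − Σ nΔHc°(products):
= [1·(-372.8) + 1·(-934.5)] − [3·(-94.0) + 1·(-68.3) + 1·(-936.8)]
= -20.2 kcal/mol

ΔHrxn = -20.2 kcal/mol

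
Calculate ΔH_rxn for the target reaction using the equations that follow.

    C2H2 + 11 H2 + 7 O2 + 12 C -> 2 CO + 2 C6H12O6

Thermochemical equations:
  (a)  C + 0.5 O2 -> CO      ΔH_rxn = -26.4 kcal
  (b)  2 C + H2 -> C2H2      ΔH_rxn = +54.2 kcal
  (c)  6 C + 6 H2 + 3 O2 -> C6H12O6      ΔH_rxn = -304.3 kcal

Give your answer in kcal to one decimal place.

ΔH_rxn = -715.6 kcal

(a) × 2 (scale by 2 for the 2 CO): (2)·(-26.4) = -52.8 kcal
(b) reversed (reverse to put C2H2 on the reactant side): -54.2 kcal
(c) × 2 (scale by 2 for the 2 C6H12O6): (2)·(-304.3) = -608.6 kcal
Combining the equations, ΔH_rxn = (2)·(-26.4) + (-1)·(+54.2) + (2)·(-304.3) = -715.6 kcal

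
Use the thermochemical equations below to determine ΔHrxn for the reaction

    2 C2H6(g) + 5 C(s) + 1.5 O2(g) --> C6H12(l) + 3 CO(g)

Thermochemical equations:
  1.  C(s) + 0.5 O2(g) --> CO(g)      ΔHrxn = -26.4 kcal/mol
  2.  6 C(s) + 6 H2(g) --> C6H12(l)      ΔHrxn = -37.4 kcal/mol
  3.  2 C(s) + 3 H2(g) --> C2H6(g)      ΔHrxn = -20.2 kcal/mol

ΔHrxn = -76.2 kcal/mol

eq. 1 × 3 (scale by 3 for the 3 CO(g)): (3)·(-26.4) = -79.2 kcal/mol
eq. 2 as written (C6H12(l) already on the product side): -37.4 kcal/mol
eq. 3 reversed and × 2 (reverse to put C2H6(g) on the reactant side; ×2 to match 2 C2H6(g) in the target): (-2)·(-20.2) = +40.4 kcal/mol
ΔHrxn = (3)·(-26.4) + (1)·(-37.4) + (-2)·(-20.2) = -76.2 kcal/mol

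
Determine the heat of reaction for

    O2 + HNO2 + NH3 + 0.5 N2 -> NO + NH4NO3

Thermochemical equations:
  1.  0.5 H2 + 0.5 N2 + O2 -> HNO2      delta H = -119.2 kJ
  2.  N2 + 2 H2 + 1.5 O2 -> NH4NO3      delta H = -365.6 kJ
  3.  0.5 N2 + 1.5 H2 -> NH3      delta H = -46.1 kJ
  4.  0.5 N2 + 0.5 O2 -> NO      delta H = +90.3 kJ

eq. 1 reversed: +119.2 kJ
eq. 2 as written: -365.6 kJ
eq. 3 reversed: +46.1 kJ
eq. 4 as written: +90.3 kJ
Summing the manipulated equations, delta H = (-1)·(-119.2) + (1)·(-365.6) + (-1)·(-46.1) + (1)·(+90.3) = -110.0 kJ

delta H = -110.0 kJ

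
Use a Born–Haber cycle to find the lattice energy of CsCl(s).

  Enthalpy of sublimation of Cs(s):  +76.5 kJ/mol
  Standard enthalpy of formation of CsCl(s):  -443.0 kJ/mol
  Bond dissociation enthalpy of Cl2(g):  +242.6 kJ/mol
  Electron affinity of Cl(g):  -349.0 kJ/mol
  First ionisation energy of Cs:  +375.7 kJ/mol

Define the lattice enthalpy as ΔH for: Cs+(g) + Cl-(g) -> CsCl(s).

ΔHf° = 1·ΔHsub + 1·(ΣIE) + 1/2·D(Cl2) + 1·EA + U
-443.0 = 1·(+76.5) + 1·(+375.7) + 1/2·(+242.6) + 1·(-349.0) + U
U = -443.0 − (+224.5) = -667.5 kJ/mol

U = -667.5 kJ/mol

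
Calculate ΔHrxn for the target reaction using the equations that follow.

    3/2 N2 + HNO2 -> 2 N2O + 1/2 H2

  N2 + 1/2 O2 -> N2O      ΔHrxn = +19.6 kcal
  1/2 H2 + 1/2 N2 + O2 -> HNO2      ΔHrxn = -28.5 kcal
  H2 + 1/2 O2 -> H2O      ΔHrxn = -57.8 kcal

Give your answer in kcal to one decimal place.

ΔHrxn = 67.7 kcal

equation 1 × 2 (×2 to match 2 N2O in the target): (2)·(+19.6) = +39.2 kcal
equation 2 reversed (HNO2 must end up as a reactant): +28.5 kcal
equation 3: not needed (H2O appears nowhere else).
Since enthalpy is a state function, ΔHrxn = (+39.2) + (+28.5) = 67.7 kcal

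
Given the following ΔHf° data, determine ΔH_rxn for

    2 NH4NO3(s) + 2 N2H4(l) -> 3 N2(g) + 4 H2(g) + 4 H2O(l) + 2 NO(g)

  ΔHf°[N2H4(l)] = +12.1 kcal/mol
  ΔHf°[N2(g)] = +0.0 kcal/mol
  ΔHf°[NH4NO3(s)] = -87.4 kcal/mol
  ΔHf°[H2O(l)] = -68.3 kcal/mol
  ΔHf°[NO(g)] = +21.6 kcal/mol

ΔH_rxn = -79.4 kcal/mol

Products: 3·(+0.0) + 4·(+0.0) + 4·(-68.3) + 2·(+21.6) = -230.0
Reactants: 2·(-87.4) + 2·(+12.1) = -150.6
ΔH_rxn = (-230.0) − (-150.6) = -79.4 kcal/mol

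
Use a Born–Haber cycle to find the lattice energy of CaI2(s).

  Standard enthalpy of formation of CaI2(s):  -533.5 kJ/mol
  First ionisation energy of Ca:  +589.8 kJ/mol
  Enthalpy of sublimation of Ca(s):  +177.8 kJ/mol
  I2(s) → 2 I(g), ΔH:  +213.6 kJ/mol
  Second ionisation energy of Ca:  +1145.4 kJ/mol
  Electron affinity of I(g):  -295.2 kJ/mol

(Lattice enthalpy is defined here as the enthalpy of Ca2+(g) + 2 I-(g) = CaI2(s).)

U = -2069.7 kJ/mol

ΔHf° = 1·ΔHsub + 1·(ΣIE) + 1·D(I2) + 2·EA + U
-533.5 = 1·(+177.8) + 1·(+1735.2) + 1·(+213.6) + 2·(-295.2) + U
U = -533.5 − (+1536.2) = -2069.7 kJ/mol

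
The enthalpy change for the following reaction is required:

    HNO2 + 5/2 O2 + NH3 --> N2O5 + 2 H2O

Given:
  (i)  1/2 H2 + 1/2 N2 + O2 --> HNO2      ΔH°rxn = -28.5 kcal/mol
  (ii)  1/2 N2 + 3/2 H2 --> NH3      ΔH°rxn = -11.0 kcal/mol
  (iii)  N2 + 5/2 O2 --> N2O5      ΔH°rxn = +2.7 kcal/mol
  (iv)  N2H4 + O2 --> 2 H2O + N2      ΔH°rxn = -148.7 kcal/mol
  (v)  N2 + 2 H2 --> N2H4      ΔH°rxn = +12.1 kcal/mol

ΔH°rxn = -94.4 kcal/mol

(i) reversed: +28.5 kcal/mol
(ii) reversed: +11.0 kcal/mol
(iii) as written: +2.7 kcal/mol
(iv) as written: -148.7 kcal/mol
(v) as written: +12.1 kcal/mol
By Hess's law, ΔH°rxn = (-1)·(-28.5) + (-1)·(-11.0) + (1)·(+2.7) + (1)·(-148.7) + (1)·(+12.1) = -94.4 kcal/mol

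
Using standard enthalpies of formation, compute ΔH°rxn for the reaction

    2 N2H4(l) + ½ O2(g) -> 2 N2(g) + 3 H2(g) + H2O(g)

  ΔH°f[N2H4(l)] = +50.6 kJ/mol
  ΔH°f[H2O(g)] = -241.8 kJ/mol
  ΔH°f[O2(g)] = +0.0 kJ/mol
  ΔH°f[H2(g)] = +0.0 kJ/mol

ΔH°rxn = Σ nΔHf°(products) − Σ nΔHf°(reactants).
Products: 2·(+0.0) + 3·(+0.0) + 1·(-241.8) = -241.8
Reactants: 2·(+50.6) + 1/2·(+0.0) = +101.2
ΔH°rxn = (-241.8) − (+101.2) = -343.0 kJ/mol

ΔH°rxn = -343.0 kJ/mol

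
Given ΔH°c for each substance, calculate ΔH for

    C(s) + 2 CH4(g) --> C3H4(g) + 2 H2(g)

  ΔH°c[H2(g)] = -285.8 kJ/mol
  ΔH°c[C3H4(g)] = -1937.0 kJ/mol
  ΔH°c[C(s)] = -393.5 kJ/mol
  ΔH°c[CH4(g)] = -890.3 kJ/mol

ΔH = 334.5 kJ/mol

Using ΔH = Σ nΔHc°(reactants) − Σ nΔHc°(products):
= [1·(-393.5) + 2·(-890.3)] − [1·(-1937.0) + 2·(-285.8)]
= 334.5 kJ/mol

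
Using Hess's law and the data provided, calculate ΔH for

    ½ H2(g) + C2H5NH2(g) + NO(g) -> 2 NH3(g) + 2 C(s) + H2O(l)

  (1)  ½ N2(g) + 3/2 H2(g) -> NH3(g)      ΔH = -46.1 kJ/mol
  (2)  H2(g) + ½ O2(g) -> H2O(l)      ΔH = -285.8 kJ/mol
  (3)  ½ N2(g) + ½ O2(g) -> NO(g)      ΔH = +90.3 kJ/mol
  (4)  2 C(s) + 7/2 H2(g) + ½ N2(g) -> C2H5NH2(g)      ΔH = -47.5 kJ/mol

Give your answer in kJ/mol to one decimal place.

ΔH = -420.8 kJ/mol

(1) × 2 (scale by 2 for the 2 NH3(g)): (2)·(-46.1) = -92.2 kJ/mol
(2) as written (H2O(l) already on the product side): -285.8 kJ/mol
(3) reversed (NO(g) must end up as a reactant): -90.3 kJ/mol
(4) reversed (C2H5NH2(g) must end up as a reactant): +47.5 kJ/mol
By Hess's law, ΔH = (2)·(-46.1) + (1)·(-285.8) + (-1)·(+90.3) + (-1)·(-47.5) = -420.8 kJ/mol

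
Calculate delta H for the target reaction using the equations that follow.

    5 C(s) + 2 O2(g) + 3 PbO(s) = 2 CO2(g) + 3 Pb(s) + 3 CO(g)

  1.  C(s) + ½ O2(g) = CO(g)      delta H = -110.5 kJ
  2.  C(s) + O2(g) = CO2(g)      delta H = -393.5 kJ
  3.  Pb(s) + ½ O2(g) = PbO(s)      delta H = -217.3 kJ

delta H = -466.6 kJ

eq. 1 × 3 (scale by 3 for the 3 CO(g)): (3)·(-110.5) = -331.5 kJ
eq. 2 × 2 (×2 to match 2 CO2(g) in the target): (2)·(-393.5) = -787.0 kJ
eq. 3 reversed and × 3 (PbO(s) must end up as a reactant; scale by 3 for the 3 PbO(s)): (-3)·(-217.3) = +651.9 kJ
delta H = (-331.5) + (-787.0) + (+651.9) = -466.6 kJ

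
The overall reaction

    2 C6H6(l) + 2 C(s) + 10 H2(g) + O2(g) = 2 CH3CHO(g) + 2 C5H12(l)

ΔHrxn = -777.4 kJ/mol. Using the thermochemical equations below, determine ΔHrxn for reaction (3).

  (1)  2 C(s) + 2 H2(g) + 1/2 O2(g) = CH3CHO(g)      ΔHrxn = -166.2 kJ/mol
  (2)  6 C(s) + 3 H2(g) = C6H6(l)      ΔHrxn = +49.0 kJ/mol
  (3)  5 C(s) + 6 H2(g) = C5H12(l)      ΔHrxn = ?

ΔHrxn = -173.5 kJ/mol

(1) × 2 (×2 to match 2 CH3CHO(g) in the target): (2)·(-166.2) = -332.4 kJ/mol
(2) reversed and × 2 (reverse to put C6H6(l) on the reactant side; scale by 2 for the 2 C6H6(l)): (-2)·(+49.0) = -98.0 kJ/mol
(3) × 2 (×2 to match 2 C5H12(l) in the target): contributes 2·x
-777.4 = (-332.4) + (-98.0) + 2·x
x = (-777.4 − (-430.4)) / (2) = -173.5 kJ/mol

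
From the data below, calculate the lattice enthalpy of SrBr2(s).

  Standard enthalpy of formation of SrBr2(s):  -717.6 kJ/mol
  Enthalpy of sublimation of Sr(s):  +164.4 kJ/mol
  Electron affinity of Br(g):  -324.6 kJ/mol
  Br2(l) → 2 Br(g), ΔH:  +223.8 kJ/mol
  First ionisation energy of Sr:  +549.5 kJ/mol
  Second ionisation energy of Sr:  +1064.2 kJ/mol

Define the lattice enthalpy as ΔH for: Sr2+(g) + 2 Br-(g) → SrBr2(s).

U = -2070.3 kJ/mol

ΔHf° = 1·ΔHsub + 1·(ΣIE) + 1·D(Br2) + 2·EA + U
-717.6 = 1·(+164.4) + 1·(+1613.7) + 1·(+223.8) + 2·(-324.6) + U
U = -717.6 − (+1352.7) = -2070.3 kJ/mol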